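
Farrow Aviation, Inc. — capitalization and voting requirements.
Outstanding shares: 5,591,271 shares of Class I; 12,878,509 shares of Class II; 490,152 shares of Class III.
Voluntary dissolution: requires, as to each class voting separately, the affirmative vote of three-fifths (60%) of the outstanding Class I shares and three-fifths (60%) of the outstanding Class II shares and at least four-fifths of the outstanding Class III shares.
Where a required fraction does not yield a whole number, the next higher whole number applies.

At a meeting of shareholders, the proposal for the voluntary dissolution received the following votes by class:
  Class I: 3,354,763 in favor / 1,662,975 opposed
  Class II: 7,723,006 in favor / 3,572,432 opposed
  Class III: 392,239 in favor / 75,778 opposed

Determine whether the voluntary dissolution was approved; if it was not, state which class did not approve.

Not approved — the Class II shares did not give the required vote.

Class I: 3/5 of 5591271 = 3354762.60, rounded up to 3354763; 3,354,763 required, 3,354,763 in favor — approved.
Class II: 3/5 of 12878509 = 7727105.40, rounded up to 7727106; 7,727,106 required, 7,723,006 in favor — not approved.
Class III: 4/5 of 490152 = 392121.60, rounded up to 392122; 392,122 required, 392,239 in favor — approved.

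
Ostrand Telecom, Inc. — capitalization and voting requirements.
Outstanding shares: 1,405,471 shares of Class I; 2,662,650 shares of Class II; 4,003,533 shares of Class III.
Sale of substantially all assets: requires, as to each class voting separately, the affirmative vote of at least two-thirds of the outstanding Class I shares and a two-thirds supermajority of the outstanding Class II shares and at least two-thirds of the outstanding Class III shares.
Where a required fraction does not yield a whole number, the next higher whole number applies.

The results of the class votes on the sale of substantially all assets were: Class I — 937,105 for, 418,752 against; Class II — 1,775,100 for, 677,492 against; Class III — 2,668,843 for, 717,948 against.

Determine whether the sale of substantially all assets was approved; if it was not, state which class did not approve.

Class I: 2/3 of 1405471 = 936980.67, rounded up to 936981; 936,981 required, 937,105 in favor — approved.
Class II: 2/3 of 2662650 = 1775100; 1,775,100 required, 1,775,100 in favor — approved.
Class III: 2/3 of 4003533 = 2669022; 2,669,022 required, 2,668,843 in favor — not approved.

Not approved — the Class III shares did not give the required vote.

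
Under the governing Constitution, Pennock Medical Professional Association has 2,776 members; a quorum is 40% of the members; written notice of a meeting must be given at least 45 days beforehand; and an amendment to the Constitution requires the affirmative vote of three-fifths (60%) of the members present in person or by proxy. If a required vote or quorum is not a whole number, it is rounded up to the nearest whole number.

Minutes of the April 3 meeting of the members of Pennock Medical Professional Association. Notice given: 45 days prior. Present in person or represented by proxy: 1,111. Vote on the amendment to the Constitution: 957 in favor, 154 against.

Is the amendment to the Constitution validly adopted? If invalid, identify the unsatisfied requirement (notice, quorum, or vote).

Valid — all requirements satisfied.

Notice: 45 days given; 45 required. Satisfied.
Quorum: 40% of 2,776 = 1,110.40, rounded up to 1,111; 1,111 present. Satisfied.
Vote: requires three-fifths of those present (1,111); 3/5 of 1111 = 666.60, rounded up to 667, so 667 needed; 957 in favor. Satisfied.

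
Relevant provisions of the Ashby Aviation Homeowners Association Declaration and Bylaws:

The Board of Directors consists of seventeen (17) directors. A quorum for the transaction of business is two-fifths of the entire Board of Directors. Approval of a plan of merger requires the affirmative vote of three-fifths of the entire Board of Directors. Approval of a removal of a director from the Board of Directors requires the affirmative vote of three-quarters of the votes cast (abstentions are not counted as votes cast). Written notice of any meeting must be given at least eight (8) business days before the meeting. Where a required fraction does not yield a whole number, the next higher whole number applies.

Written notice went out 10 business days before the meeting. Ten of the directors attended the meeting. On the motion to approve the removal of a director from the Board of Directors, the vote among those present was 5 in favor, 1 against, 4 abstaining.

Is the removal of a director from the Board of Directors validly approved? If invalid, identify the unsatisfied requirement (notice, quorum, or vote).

Notice: 10 business days given; 8 required (10 ≥ 8). Satisfied.
Quorum: 10 present; quorum is 7. Satisfied.
Vote: the removal of a director from the Board of Directors requires three-fourths of the votes cast (10 present − 4 abstaining = 6). 3/4 of 6 = 4.50, rounded up to 5, so 5 affirmative votes are needed; 5 voted in favor. Satisfied.

Valid — all requirements satisfied.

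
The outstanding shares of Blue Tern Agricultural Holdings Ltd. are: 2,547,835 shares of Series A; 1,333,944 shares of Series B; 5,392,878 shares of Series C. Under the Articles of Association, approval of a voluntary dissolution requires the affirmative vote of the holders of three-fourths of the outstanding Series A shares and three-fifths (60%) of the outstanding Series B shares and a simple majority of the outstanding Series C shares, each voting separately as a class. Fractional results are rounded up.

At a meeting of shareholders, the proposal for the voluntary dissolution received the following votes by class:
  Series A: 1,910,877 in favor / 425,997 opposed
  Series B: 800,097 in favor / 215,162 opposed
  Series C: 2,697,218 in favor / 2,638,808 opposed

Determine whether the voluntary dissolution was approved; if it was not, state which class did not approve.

Not approved — the Series B shares did not give the required vote.

Series A: 3/4 of 2547835 = 1910876.25, rounded up to 1910877; 1,910,877 required, 1,910,877 in favor — approved.
Series B: 3/5 of 1333944 = 800366.40, rounded up to 800367; 800,367 required, 800,097 in favor — not approved.
Series C: a majority of 5392878 is 2696440; 2,696,440 required, 2,697,218 in favor — approved.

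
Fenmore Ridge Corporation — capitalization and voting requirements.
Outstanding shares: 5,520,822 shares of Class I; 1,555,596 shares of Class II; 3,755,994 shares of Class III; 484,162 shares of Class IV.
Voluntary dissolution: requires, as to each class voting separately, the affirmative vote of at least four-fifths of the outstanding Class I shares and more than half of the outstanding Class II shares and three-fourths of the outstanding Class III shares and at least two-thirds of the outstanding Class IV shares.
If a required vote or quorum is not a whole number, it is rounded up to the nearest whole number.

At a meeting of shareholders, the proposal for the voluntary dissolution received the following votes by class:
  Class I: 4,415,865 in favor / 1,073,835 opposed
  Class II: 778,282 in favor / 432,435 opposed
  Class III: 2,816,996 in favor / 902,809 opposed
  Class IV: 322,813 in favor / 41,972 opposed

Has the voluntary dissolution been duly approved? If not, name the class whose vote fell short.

Not approved — the Class I shares did not give the required vote.

Class I: 4/5 of 5520822 = 4416657.60, rounded up to 4416658; 4,416,658 required, 4,415,865 in favor — not approved.
Class II: a majority of 1555596 is 777799; 777,799 required, 778,282 in favor — approved.
Class III: 3/4 of 3755994 = 2816995.50, rounded up to 2816996; 2,816,996 required, 2,816,996 in favor — approved.
Class IV: 2/3 of 484162 = 322774.67, rounded up to 322775; 322,775 required, 322,813 in favor — approved.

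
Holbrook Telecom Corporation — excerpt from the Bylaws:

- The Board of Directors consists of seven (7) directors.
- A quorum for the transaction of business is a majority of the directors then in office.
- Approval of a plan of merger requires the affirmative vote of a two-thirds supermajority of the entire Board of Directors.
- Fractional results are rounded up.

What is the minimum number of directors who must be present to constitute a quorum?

A majority of 7 is 4.

4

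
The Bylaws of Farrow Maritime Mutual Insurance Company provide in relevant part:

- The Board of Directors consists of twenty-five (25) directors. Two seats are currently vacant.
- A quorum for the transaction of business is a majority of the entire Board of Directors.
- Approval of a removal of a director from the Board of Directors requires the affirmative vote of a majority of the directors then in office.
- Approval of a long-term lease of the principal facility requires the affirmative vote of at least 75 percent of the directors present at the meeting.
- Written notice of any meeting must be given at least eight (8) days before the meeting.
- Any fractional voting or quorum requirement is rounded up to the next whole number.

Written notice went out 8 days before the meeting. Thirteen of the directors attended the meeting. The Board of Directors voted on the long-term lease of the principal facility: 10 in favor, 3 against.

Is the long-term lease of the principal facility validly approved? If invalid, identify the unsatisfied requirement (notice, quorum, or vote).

Notice: 8 days given; 8 required (8 ≥ 8). Satisfied.
Quorum: 13 present; quorum is 13. Satisfied.
Vote: the long-term lease of the principal facility requires three-fourths of the directors present (13). 3/4 of 13 = 9.75, rounded up to 10, so 10 affirmative votes are needed; 10 voted in favor. Satisfied.

Valid — all requirements satisfied.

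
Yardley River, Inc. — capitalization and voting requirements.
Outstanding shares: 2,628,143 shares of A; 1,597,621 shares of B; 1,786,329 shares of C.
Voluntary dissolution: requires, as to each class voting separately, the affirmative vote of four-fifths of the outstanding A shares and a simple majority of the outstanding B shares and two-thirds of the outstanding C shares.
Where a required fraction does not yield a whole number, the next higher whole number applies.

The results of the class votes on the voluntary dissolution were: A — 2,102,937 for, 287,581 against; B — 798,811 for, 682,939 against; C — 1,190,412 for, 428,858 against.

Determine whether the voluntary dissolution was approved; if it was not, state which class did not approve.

Not approved — the C shares did not give the required vote.

A: 4/5 of 2628143 = 2102514.40, rounded up to 2102515; 2,102,515 required, 2,102,937 in favor — approved.
B: a majority of 1597621 is 798811; 798,811 required, 798,811 in favor — approved.
C: 2/3 of 1786329 = 1190886; 1,190,886 required, 1,190,412 in favor — not approved.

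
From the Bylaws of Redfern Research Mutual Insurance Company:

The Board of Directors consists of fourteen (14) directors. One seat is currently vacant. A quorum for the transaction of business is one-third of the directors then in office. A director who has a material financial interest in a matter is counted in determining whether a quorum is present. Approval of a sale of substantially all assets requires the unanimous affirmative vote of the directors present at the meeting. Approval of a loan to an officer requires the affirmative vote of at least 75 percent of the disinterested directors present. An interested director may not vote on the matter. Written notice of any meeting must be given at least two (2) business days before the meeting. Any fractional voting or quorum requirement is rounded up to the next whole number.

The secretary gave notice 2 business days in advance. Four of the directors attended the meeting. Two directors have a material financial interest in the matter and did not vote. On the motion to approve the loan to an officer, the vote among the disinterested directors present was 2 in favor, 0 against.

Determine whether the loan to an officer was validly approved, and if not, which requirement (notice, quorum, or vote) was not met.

Notice: 2 business days given; 2 required (2 ≥ 2). Satisfied.
Quorum: 4 present (interested directors count toward quorum); quorum is 5. Not satisfied.
Vote: the loan to an officer requires three-fourths of the disinterested directors present (4 − 2 = 2). 3/4 of 2 = 1.50, rounded up to 2, so 2 affirmative votes are needed; 2 voted in favor. Satisfied. (Moot — without a quorum no business can be validly transacted.)

Invalid — quorum requirement not satisfied.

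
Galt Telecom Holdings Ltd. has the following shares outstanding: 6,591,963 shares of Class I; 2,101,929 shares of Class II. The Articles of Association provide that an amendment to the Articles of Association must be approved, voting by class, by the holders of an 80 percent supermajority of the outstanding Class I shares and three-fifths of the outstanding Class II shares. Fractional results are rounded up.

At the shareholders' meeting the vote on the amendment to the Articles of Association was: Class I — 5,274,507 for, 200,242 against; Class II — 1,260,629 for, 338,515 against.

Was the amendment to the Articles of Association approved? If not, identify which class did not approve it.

Not approved — the Class II shares did not give the required vote.

Class I: 4/5 of 6591963 = 5273570.40, rounded up to 5273571; 5,273,571 required, 5,274,507 in favor — approved.
Class II: 3/5 of 2101929 = 1261157.40, rounded up to 1261158; 1,261,158 required, 1,260,629 in favor — not approved.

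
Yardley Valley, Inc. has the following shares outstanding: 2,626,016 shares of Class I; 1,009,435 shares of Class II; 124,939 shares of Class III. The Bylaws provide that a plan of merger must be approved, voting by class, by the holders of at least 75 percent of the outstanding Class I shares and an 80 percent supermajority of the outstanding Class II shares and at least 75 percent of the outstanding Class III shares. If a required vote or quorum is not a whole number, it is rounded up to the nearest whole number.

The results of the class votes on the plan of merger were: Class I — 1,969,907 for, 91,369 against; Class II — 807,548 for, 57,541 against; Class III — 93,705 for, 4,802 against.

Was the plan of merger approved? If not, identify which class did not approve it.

Approved — every class gave the required vote.

Class I: 3/4 of 2626016 = 1969512; 1,969,512 required, 1,969,907 in favor — approved.
Class II: 4/5 of 1009435 = 807548; 807,548 required, 807,548 in favor — approved.
Class III: 3/4 of 124939 = 93704.25, rounded up to 93705; 93,705 required, 93,705 in favor — approved.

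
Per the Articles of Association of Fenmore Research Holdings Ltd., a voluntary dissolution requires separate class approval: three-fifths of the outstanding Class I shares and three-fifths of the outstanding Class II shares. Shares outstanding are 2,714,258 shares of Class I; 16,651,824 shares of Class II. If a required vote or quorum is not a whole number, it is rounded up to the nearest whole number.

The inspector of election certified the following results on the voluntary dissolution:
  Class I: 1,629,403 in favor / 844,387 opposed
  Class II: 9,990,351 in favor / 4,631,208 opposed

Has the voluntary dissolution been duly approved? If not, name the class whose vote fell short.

Not approved — the Class II shares did not give the required vote.

Class I: 3/5 of 2714258 = 1628554.80, rounded up to 1628555; 1,628,555 required, 1,629,403 in favor — approved.
Class II: 3/5 of 16651824 = 9991094.40, rounded up to 9991095; 9,991,095 required, 9,990,351 in favor — not approved.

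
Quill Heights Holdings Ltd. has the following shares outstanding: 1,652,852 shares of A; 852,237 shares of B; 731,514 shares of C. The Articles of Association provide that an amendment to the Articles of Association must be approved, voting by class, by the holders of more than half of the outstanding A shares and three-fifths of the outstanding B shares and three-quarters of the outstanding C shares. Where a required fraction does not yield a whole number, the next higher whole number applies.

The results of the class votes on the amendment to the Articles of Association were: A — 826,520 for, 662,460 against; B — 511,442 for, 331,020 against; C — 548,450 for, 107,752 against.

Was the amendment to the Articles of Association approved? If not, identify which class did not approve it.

A: a majority of 1652852 is 826427; 826,427 required, 826,520 in favor — approved.
B: 3/5 of 852237 = 511342.20, rounded up to 511343; 511,343 required, 511,442 in favor — approved.
C: 3/4 of 731514 = 548635.50, rounded up to 548636; 548,636 required, 548,450 in favor — not approved.

Not approved — the C shares did not give the required vote.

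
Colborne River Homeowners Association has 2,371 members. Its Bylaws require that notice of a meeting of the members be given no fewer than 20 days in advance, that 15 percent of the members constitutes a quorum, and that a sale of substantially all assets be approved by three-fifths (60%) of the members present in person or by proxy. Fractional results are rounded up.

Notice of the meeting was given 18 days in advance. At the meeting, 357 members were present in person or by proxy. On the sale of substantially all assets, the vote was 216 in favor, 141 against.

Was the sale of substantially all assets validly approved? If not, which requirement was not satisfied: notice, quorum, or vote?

Notice: 18 days given; 20 required. Not satisfied.
Quorum: 15% of 2,371 = 355.65, rounded up to 356; 357 present. Satisfied.
Vote: requires three-fifths of those present (357); 3/5 of 357 = 214.20, rounded up to 215, so 215 needed; 216 in favor. Satisfied.

Invalid — notice requirement not satisfied.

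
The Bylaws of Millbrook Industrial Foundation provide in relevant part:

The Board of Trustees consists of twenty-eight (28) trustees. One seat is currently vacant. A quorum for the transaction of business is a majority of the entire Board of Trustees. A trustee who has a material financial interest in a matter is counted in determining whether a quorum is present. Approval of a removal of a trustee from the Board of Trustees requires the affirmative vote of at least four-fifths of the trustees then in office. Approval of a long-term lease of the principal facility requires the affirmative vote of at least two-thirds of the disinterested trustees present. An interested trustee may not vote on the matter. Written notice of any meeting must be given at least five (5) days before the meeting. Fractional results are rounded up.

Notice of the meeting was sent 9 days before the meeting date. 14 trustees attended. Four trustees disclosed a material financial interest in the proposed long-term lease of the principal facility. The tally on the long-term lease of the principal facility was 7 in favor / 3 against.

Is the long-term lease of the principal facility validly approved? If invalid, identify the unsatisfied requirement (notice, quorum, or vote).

Invalid — quorum requirement not satisfied.

Notice: 9 days given; 5 required (9 ≥ 5). Satisfied.
Quorum: 14 present (interested trustees count toward quorum); quorum is 15. Not satisfied.
Vote: the long-term lease of the principal facility requires two-thirds of the disinterested trustees present (14 − 4 = 10). 2/3 of 10 = 6.67, rounded up to 7, so 7 affirmative votes are needed; 7 voted in favor. Satisfied. (Moot — without a quorum no business can be validly transacted.)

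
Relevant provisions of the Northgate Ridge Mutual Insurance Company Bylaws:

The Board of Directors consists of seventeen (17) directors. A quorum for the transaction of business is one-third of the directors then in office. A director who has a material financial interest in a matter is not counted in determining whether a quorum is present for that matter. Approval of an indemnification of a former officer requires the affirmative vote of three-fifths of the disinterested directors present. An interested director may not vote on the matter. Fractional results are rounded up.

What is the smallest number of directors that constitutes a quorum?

6

1/3 of 17 = 5.67, rounded up to 6.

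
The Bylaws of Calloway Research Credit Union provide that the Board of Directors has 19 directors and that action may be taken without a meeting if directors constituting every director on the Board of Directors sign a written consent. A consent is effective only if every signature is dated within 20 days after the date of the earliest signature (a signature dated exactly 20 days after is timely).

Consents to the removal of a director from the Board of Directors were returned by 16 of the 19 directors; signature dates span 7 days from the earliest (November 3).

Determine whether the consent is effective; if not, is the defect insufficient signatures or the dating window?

Signatures required: the unanimous vote of 19 — unanimous means all 19, so 19 needed; 16 signed. Insufficient.
Dating window: the latest signature is 7 days after the earliest; the limit is 20 days. Within the window.

Not effective — insufficient signatures.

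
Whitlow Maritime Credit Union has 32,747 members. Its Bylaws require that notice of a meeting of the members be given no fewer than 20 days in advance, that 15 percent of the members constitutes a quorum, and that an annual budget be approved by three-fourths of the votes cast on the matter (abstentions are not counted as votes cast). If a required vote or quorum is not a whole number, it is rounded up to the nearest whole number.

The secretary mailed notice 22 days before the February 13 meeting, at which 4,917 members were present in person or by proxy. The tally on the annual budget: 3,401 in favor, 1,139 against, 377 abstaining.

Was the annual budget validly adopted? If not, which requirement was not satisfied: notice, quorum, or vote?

Notice: 22 days given; 20 required. Satisfied.
Quorum: 15% of 32,747 = 4,912.05, rounded up to 4,913; 4,917 present. Satisfied.
Vote: requires three-fourths of the votes cast (4,917 − 377 abstaining = 4,540); 3/4 of 4540 = 3405, so 3,405 needed; 3,401 in favor. Not satisfied.

Invalid — vote requirement not satisfied.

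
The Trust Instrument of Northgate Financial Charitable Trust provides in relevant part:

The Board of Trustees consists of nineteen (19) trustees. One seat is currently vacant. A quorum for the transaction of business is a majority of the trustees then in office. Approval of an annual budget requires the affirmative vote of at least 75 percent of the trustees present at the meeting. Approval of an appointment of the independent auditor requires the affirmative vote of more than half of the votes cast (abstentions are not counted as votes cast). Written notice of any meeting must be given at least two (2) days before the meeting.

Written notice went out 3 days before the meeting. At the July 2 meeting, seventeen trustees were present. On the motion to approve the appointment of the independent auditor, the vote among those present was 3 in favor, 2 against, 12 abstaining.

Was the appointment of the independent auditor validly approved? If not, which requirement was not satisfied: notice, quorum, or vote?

Notice: 3 days given; 2 required (3 ≥ 2). Satisfied.
Quorum: 17 present; quorum is 10. Satisfied.
Vote: the appointment of the independent auditor requires a majority of the votes cast (17 present − 12 abstaining = 5). A majority of 5 is 3, so 3 affirmative votes are needed; 3 voted in favor. Satisfied.

Valid — all requirements satisfied.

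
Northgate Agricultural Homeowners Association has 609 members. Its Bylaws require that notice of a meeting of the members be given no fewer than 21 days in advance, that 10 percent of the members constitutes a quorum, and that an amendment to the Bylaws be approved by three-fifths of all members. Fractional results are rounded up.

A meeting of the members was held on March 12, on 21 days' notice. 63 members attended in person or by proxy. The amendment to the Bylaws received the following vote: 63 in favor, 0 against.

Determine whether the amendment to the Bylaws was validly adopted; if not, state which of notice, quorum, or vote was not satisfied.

Invalid — vote requirement not satisfied.

Notice: 21 days given; 21 required. Satisfied.
Quorum: 10% of 609 = 60.90, rounded up to 61; 63 present. Satisfied.
Vote: requires three-fifths of all members (609); 3/5 of 609 = 365.40, rounded up to 366, so 366 needed; 63 in favor. Not satisfied.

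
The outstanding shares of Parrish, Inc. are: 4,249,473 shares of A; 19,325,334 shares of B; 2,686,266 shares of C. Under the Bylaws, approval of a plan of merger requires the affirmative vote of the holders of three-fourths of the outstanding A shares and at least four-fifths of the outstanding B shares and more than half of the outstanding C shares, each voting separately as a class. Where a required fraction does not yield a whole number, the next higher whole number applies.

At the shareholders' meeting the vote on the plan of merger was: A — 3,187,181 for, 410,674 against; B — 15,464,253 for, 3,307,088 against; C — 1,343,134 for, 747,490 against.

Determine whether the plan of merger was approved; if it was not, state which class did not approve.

A: 3/4 of 4249473 = 3187104.75, rounded up to 3187105; 3,187,105 required, 3,187,181 in favor — approved.
B: 4/5 of 19325334 = 15460267.20, rounded up to 15460268; 15,460,268 required, 15,464,253 in favor — approved.
C: a majority of 2686266 is 1343134; 1,343,134 required, 1,343,134 in favor — approved.

Approved — every class gave the required vote.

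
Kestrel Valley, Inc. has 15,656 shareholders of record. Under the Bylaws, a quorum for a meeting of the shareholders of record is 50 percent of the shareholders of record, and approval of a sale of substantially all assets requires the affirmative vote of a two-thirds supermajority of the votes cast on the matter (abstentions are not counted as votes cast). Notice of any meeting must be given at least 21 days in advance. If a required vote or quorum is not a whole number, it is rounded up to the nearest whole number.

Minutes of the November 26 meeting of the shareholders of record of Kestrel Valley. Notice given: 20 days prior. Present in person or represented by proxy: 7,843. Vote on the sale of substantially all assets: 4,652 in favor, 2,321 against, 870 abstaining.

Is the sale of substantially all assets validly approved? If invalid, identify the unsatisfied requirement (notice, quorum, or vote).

Invalid — notice requirement not satisfied.

Notice: 20 days given; 21 required. Not satisfied.
Quorum: 50% of 15,656 = 7,828; 7,843 present. Satisfied.
Vote: requires two-thirds of the votes cast (7,843 − 870 abstaining = 6,973); 2/3 of 6973 = 4648.67, rounded up to 4649, so 4,649 needed; 4,652 in favor. Satisfied.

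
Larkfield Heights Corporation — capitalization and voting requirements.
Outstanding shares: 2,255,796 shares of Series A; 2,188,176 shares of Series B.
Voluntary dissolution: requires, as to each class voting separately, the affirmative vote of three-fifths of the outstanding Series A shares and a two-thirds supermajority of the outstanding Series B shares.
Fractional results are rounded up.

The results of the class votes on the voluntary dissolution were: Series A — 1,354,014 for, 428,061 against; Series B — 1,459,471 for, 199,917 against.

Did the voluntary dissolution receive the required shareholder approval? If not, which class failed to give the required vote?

Series A: 3/5 of 2255796 = 1353477.60, rounded up to 1353478; 1,353,478 required, 1,354,014 in favor — approved.
Series B: 2/3 of 2188176 = 1458784; 1,458,784 required, 1,459,471 in favor — approved.

Approved — every class gave the required vote.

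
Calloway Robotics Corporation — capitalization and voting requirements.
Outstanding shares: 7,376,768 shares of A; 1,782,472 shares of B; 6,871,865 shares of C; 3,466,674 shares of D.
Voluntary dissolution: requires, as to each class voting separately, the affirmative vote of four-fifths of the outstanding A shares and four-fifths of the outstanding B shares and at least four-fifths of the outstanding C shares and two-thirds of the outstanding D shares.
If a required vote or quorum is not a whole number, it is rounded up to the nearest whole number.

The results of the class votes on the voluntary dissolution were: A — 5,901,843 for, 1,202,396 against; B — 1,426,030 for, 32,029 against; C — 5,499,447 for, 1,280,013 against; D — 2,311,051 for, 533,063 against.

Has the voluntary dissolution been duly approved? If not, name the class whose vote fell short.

A: 4/5 of 7376768 = 5901414.40, rounded up to 5901415; 5,901,415 required, 5,901,843 in favor — approved.
B: 4/5 of 1782472 = 1425977.60, rounded up to 1425978; 1,425,978 required, 1,426,030 in favor — approved.
C: 4/5 of 6871865 = 5497492; 5,497,492 required, 5,499,447 in favor — approved.
D: 2/3 of 3466674 = 2311116; 2,311,116 required, 2,311,051 in favor — not approved.

Not approved — the D shares did not give the required vote.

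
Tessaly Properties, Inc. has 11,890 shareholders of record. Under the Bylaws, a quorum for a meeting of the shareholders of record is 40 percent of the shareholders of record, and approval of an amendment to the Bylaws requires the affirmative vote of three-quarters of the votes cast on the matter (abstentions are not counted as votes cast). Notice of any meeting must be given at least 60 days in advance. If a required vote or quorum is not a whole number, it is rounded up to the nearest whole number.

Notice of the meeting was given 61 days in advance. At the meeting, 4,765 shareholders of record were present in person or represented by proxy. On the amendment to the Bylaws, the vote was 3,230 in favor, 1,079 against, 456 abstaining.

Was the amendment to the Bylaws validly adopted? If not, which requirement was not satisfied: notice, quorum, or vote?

Invalid — vote requirement not satisfied.

Notice: 61 days given; 60 required. Satisfied.
Quorum: 40% of 11,890 = 4,756; 4,765 present. Satisfied.
Vote: requires three-fourths of the votes cast (4,765 − 456 abstaining = 4,309); 3/4 of 4309 = 3231.75, rounded up to 3232, so 3,232 needed; 3,230 in favor. Not satisfied.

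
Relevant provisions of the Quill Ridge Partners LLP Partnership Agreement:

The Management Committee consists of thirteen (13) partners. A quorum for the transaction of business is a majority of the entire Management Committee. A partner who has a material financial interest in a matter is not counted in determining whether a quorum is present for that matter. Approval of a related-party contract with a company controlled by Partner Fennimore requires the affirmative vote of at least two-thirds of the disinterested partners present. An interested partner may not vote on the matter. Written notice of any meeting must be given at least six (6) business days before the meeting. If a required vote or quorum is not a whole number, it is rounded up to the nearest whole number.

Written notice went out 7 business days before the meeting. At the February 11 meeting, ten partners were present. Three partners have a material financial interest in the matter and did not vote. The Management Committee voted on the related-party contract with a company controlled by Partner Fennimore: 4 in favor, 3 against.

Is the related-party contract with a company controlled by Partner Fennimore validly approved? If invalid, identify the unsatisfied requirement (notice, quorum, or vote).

Notice: 7 business days given; 6 required (7 ≥ 6). Satisfied.
Quorum: 10 present, but the 3 interested partners do not count, leaving 7. Quorum is 7. Satisfied.
Vote: the related-party contract with a company controlled by Partner Fennimore requires two-thirds of the disinterested partners present (10 − 3 = 7). 2/3 of 7 = 4.67, rounded up to 5, so 5 affirmative votes are needed; 4 voted in favor. Not satisfied.

Invalid — vote requirement not satisfied.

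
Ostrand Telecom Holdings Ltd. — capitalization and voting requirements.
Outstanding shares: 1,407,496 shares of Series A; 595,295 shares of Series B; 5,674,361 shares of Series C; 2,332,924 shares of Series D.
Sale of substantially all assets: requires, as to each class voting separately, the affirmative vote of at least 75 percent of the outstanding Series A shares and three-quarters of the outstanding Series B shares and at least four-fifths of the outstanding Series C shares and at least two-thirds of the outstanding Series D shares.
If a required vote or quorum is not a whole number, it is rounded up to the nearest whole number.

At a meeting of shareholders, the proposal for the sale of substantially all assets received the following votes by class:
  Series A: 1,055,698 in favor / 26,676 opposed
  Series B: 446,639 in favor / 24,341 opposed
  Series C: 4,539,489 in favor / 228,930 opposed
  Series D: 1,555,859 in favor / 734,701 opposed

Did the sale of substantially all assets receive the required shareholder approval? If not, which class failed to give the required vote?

Series A: 3/4 of 1407496 = 1055622; 1,055,622 required, 1,055,698 in favor — approved.
Series B: 3/4 of 595295 = 446471.25, rounded up to 446472; 446,472 required, 446,639 in favor — approved.
Series C: 4/5 of 5674361 = 4539488.80, rounded up to 4539489; 4,539,489 required, 4,539,489 in favor — approved.
Series D: 2/3 of 2332924 = 1555282.67, rounded up to 1555283; 1,555,283 required, 1,555,859 in favor — approved.

Approved — every class gave the required vote.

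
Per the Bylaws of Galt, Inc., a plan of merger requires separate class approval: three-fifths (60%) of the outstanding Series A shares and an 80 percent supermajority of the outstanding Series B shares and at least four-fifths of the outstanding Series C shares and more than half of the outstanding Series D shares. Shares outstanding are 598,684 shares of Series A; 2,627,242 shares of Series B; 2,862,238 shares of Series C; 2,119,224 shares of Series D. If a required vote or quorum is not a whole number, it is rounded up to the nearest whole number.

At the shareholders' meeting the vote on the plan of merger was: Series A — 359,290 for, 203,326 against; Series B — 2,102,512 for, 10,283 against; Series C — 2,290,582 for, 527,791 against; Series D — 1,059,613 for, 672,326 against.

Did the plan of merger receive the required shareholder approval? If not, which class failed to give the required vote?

Series A: 3/5 of 598684 = 359210.40, rounded up to 359211; 359,211 required, 359,290 in favor — approved.
Series B: 4/5 of 2627242 = 2101793.60, rounded up to 2101794; 2,101,794 required, 2,102,512 in favor — approved.
Series C: 4/5 of 2862238 = 2289790.40, rounded up to 2289791; 2,289,791 required, 2,290,582 in favor — approved.
Series D: a majority of 2119224 is 1059613; 1,059,613 required, 1,059,613 in favor — approved.

Approved — every class gave the required vote.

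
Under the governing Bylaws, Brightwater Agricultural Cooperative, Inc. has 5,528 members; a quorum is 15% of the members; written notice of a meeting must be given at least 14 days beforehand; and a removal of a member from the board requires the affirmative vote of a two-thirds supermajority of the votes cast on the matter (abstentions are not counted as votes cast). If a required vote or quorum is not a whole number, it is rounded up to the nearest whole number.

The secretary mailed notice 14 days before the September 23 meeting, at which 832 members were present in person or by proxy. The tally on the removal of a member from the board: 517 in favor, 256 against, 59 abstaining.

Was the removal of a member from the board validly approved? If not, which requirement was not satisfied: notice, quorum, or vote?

Notice: 14 days given; 14 required. Satisfied.
Quorum: 15% of 5,528 = 829.20, rounded up to 830; 832 present. Satisfied.
Vote: requires two-thirds of the votes cast (832 − 59 abstaining = 773); 2/3 of 773 = 515.33, rounded up to 516, so 516 needed; 517 in favor. Satisfied.

Valid — all requirements satisfied.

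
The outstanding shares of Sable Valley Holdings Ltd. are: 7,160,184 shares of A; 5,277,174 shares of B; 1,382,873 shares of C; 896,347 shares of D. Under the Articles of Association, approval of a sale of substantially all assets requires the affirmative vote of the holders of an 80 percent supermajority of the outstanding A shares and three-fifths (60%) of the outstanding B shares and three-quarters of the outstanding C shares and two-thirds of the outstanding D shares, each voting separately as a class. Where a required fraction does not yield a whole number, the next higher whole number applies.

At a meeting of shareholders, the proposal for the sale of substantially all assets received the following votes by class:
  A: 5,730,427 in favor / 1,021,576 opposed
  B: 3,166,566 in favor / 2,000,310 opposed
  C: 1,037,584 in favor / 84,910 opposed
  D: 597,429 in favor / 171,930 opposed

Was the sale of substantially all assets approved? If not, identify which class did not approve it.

A: 4/5 of 7160184 = 5728147.20, rounded up to 5728148; 5,728,148 required, 5,730,427 in favor — approved.
B: 3/5 of 5277174 = 3166304.40, rounded up to 3166305; 3,166,305 required, 3,166,566 in favor — approved.
C: 3/4 of 1382873 = 1037154.75, rounded up to 1037155; 1,037,155 required, 1,037,584 in favor — approved.
D: 2/3 of 896347 = 597564.67, rounded up to 597565; 597,565 required, 597,429 in favor — not approved.

Not approved — the D shares did not give the required vote.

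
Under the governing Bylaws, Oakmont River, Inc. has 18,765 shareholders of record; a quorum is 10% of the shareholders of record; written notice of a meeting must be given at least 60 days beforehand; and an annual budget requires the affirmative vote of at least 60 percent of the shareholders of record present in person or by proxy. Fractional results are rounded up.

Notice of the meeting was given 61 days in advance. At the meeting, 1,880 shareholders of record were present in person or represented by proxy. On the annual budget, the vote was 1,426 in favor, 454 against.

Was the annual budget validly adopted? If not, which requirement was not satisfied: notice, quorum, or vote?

Valid — all requirements satisfied.

Notice: 61 days given; 60 required. Satisfied.
Quorum: 10% of 18,765 = 1,876.50, rounded up to 1,877; 1,880 present. Satisfied.
Vote: requires three-fifths of those present (1,880); 3/5 of 1880 = 1128, so 1,128 needed; 1,426 in favor. Satisfied.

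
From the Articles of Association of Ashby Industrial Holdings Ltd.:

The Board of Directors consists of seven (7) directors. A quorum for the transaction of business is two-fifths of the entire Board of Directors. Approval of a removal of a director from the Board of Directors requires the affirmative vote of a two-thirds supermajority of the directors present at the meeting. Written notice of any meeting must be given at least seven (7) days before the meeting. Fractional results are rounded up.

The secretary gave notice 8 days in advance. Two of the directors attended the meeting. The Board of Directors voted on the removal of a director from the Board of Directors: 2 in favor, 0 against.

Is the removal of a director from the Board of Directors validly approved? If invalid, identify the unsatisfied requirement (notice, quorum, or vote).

Invalid — quorum requirement not satisfied.

Notice: 8 days given; 7 required (8 ≥ 7). Satisfied.
Quorum: 2 present; quorum is 3. Not satisfied.
Vote: the removal of a director from the Board of Directors requires two-thirds of the directors present (2). 2/3 of 2 = 1.33, rounded up to 2, so 2 affirmative votes are needed; 2 voted in favor. Satisfied. (Moot — without a quorum no business can be validly transacted.)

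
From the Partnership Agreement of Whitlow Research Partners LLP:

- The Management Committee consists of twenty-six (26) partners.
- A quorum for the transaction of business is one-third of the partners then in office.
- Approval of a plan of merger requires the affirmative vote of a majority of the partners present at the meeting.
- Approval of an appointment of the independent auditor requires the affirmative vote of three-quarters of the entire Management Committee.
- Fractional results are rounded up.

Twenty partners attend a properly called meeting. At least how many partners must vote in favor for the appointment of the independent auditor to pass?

The appointment of the independent auditor requires three-fourths of the entire Management Committee (26).
3/4 of 26 = 19.50, rounded up to 20.

20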